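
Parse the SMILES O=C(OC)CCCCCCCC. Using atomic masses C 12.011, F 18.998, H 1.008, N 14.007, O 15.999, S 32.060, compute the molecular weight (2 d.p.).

First, the molecular formula is C10H20O2 (counting implicit H from valence).
  C: 10 × 12.011 = 120.110
  H: 20 × 1.008 = 20.160
  O: 2 × 15.999 = 31.998
Sum: 10×12.011 + 20×1.008 + 2×15.999 = 172.268 → 172.27 g/mol.

172.27 g/mol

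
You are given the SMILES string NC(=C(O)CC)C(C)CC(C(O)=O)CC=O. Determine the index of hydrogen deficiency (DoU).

Degree of unsaturation = (number of rings) + (number of π bonds).
Ring closures in the SMILES: 0.
π bonds: 3 double bonds (each 1 DoU) → 3 DoU from unsaturation.
Total DoU = 0 + 3 = 3.

3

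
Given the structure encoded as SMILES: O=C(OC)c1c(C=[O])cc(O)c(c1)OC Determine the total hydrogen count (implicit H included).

Walk through each heavy atom and fill implicit hydrogens from standard valence (C 4, N 3, O 2, S 2, halogen 1); for lowercase aromatic atoms, an aromatic c carries 1 H when it has two neighbours and 0 H with three, and aromatic n carries 0 H:
  atom 1: O, bond orders sum to 2 (valence 2) → 0 H
  atom 2: C, bond orders sum to 4 (valence 4) → 0 H
  atom 3: O, bond orders sum to 2 (valence 2) → 0 H
  atom 4: C, bond orders sum to 1 (valence 4) → 3 H
  atom 5: aromatic c, 3 neighbours → 0 H
  atom 6: aromatic c, 3 neighbours → 0 H
  atom 7: C, bond orders sum to 3 (valence 4) → 1 H
  atom 8: O with explicit H count 0
  atom 9: aromatic c, 2 neighbours → 1 H
  atom 10: aromatic c, 3 neighbours → 0 H
  atom 11: O, bond orders sum to 1 (valence 2) → 1 H
  atom 12: aromatic c, 3 neighbours → 0 H
  atom 13: aromatic c, 2 neighbours → 1 H
  atom 14: O, bond orders sum to 2 (valence 2) → 0 H
  atom 15: C, bond orders sum to 1 (valence 4) → 3 H
Total hydrogens: 10.

10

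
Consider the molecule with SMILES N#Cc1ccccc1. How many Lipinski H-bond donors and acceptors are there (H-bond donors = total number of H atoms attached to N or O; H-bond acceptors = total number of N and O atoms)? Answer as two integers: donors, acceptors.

0, 1

Donors: find every N or O and count the H atoms it carries.
  atom 1 (N): bond orders sum to 3 → 0 H
Lipinski HBD = 0.
Acceptors: N atoms = 1, O atoms = 0 → HBA = 1.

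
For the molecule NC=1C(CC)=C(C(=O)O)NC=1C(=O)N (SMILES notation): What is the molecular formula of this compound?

C8H11N3O3

Walk through each heavy atom and fill implicit hydrogens from standard valence (C 4, N 3, O 2, S 2, halogen 1):
  atom 1: N, bond orders sum to 1 (valence 3) → 2 H
  atom 2: C, bond orders sum to 4 (valence 4) → 0 H
  atom 3: C, bond orders sum to 4 (valence 4) → 0 H
  atom 4: C, bond orders sum to 2 (valence 4) → 2 H
  atom 5: C, bond orders sum to 1 (valence 4) → 3 H
  atom 6: C, bond orders sum to 4 (valence 4) → 0 H
  atom 7: C, bond orders sum to 4 (valence 4) → 0 H
  atom 8: O, bond orders sum to 2 (valence 2) → 0 H
  atom 9: O, bond orders sum to 1 (valence 2) → 1 H
  atom 10: N, bond orders sum to 2 (valence 3) → 1 H
  atom 11: C, bond orders sum to 4 (valence 4) → 0 H
  atom 12: C, bond orders sum to 4 (valence 4) → 0 H
  atom 13: O, bond orders sum to 2 (valence 2) → 0 H
  atom 14: N, bond orders sum to 1 (valence 3) → 2 H
Totals → C:8, H:11, N:3, O:3.
In Hill order: C8H11N3O3.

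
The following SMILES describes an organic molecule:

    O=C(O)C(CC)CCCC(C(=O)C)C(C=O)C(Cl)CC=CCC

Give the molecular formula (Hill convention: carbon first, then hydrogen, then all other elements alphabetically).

C18H29ClO4

Walk through each heavy atom and fill implicit hydrogens from standard valence (C 4, N 3, O 2, S 2, halogen 1):
  atom 1: O, bond orders sum to 2 (valence 2) → 0 H
  atom 2: C, bond orders sum to 4 (valence 4) → 0 H
  atom 3: O, bond orders sum to 1 (valence 2) → 1 H
  atom 4: C, bond orders sum to 3 (valence 4) → 1 H
  atom 5: C, bond orders sum to 2 (valence 4) → 2 H
  atom 6: C, bond orders sum to 1 (valence 4) → 3 H
  atom 7: C, bond orders sum to 2 (valence 4) → 2 H
  atom 8: C, bond orders sum to 2 (valence 4) → 2 H
  atom 9: C, bond orders sum to 2 (valence 4) → 2 H
  atom 10: C, bond orders sum to 3 (valence 4) → 1 H
  atom 11: C, bond orders sum to 4 (valence 4) → 0 H
  atom 12: O, bond orders sum to 2 (valence 2) → 0 H
  atom 13: C, bond orders sum to 1 (valence 4) → 3 H
  atom 14: C, bond orders sum to 3 (valence 4) → 1 H
  atom 15: C, bond orders sum to 3 (valence 4) → 1 H
  atom 16: O, bond orders sum to 2 (valence 2) → 0 H
  atom 17: C, bond orders sum to 3 (valence 4) → 1 H
  atom 18: Cl (halogen, monovalent) → 0 H
  atom 19: C, bond orders sum to 2 (valence 4) → 2 H
  atom 20: C, bond orders sum to 3 (valence 4) → 1 H
  atom 21: C, bond orders sum to 3 (valence 4) → 1 H
  atom 22: C, bond orders sum to 2 (valence 4) → 2 H
  atom 23: C, bond orders sum to 1 (valence 4) → 3 H
Totals → C:18, H:29, Cl:1, O:4.
In Hill order: C18H29ClO4.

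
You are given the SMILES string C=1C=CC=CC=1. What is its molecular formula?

C6H6

Walk through each heavy atom and fill implicit hydrogens from standard valence (C 4, N 3, O 2, S 2, halogen 1):
  atom 1: C, bond orders sum to 3 (valence 4) → 1 H
  atom 2: C, bond orders sum to 3 (valence 4) → 1 H
  atom 3: C, bond orders sum to 3 (valence 4) → 1 H
  atom 4: C, bond orders sum to 3 (valence 4) → 1 H
  atom 5: C, bond orders sum to 3 (valence 4) → 1 H
  atom 6: C, bond orders sum to 3 (valence 4) → 1 H
Totals → C:6, H:6.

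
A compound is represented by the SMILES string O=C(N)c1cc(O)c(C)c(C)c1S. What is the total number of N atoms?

Scan the SMILES for N atoms (remember two-letter symbols like Cl and Br are single atoms).
Nitrogen count: 1.

1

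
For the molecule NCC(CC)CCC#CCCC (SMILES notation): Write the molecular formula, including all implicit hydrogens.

Walk through each heavy atom and fill implicit hydrogens from standard valence (C 4, N 3, O 2, S 2, halogen 1):
  atom 1: N, bond orders sum to 1 (valence 3) → 2 H
  atom 2: C, bond orders sum to 2 (valence 4) → 2 H
  atom 3: C, bond orders sum to 3 (valence 4) → 1 H
  atom 4: C, bond orders sum to 2 (valence 4) → 2 H
  atom 5: C, bond orders sum to 1 (valence 4) → 3 H
  atom 6: C, bond orders sum to 2 (valence 4) → 2 H
  atom 7: C, bond orders sum to 2 (valence 4) → 2 H
  atom 8: C, bond orders sum to 4 (valence 4) → 0 H
  atom 9: C, bond orders sum to 4 (valence 4) → 0 H
  atom 10: C, bond orders sum to 2 (valence 4) → 2 H
  atom 11: C, bond orders sum to 2 (valence 4) → 2 H
  atom 12: C, bond orders sum to 1 (valence 4) → 3 H
Totals → C:11, H:21, N:1.

C11H21N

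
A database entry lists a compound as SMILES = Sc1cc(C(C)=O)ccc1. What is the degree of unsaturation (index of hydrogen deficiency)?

5

Molecular formula: C8H8OS.
DoU = (2C + 2 + N − H − X) / 2, where X is the halogen count and O/S are ignored.
    = (2·8 + 2 + 0 − 8 − 0) / 2 = 10 / 2 = 5.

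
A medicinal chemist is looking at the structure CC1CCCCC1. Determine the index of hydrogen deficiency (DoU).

1

Molecular formula: C7H14.
DoU = (2C + 2 + N − H − X) / 2, where X is the halogen count and O/S are ignored.
    = (2·7 + 2 + 0 − 14 − 0) / 2 = 2 / 2 = 1.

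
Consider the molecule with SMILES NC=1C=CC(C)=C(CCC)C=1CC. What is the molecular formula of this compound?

Walk through each heavy atom and fill implicit hydrogens from standard valence (C 4, N 3, O 2, S 2, halogen 1):
  atom 1: N, bond orders sum to 1 (valence 3) → 2 H
  atom 2: C, bond orders sum to 4 (valence 4) → 0 H
  atom 3: C, bond orders sum to 3 (valence 4) → 1 H
  atom 4: C, bond orders sum to 3 (valence 4) → 1 H
  atom 5: C, bond orders sum to 4 (valence 4) → 0 H
  atom 6: C, bond orders sum to 1 (valence 4) → 3 H
  atom 7: C, bond orders sum to 4 (valence 4) → 0 H
  atom 8: C, bond orders sum to 2 (valence 4) → 2 H
  atom 9: C, bond orders sum to 2 (valence 4) → 2 H
  atom 10: C, bond orders sum to 1 (valence 4) → 3 H
  atom 11: C, bond orders sum to 4 (valence 4) → 0 H
  atom 12: C, bond orders sum to 2 (valence 4) → 2 H
  atom 13: C, bond orders sum to 1 (valence 4) → 3 H
Totals → C:12, H:19, N:1.

C12H19N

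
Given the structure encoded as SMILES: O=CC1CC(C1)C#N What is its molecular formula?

Walk through each heavy atom and fill implicit hydrogens from standard valence (C 4, N 3, O 2, S 2, halogen 1):
  atom 1: O, bond orders sum to 2 (valence 2) → 0 H
  atom 2: C, bond orders sum to 3 (valence 4) → 1 H
  atom 3: C, bond orders sum to 3 (valence 4) → 1 H
  atom 4: C, bond orders sum to 2 (valence 4) → 2 H
  atom 5: C, bond orders sum to 3 (valence 4) → 1 H
  atom 6: C, bond orders sum to 2 (valence 4) → 2 H
  atom 7: C, bond orders sum to 4 (valence 4) → 0 H
  atom 8: N, bond orders sum to 3 (valence 3) → 0 H
Totals → C:6, H:7, N:1, O:1.
In Hill order: C6H7NO.

C6H7NO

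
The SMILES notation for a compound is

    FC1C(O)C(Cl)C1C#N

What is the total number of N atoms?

Scan the SMILES for N atoms (remember two-letter symbols like Cl and Br are single atoms).
Nitrogen count: 1.

1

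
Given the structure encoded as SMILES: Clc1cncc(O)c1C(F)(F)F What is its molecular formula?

C6H3ClF3NO

Walk through each heavy atom and fill implicit hydrogens from standard valence (C 4, N 3, O 2, S 2, halogen 1); for lowercase aromatic atoms, an aromatic c carries 1 H when it has two neighbours and 0 H with three, and aromatic n carries 0 H:
  atom 1: Cl (halogen, monovalent) → 0 H
  atom 2: aromatic c, 3 neighbours → 0 H
  atom 3: aromatic c, 2 neighbours → 1 H
  atom 4: aromatic n, 2 neighbours → 0 H
  atom 5: aromatic c, 2 neighbours → 1 H
  atom 6: aromatic c, 3 neighbours → 0 H
  atom 7: O, bond orders sum to 1 (valence 2) → 1 H
  atom 8: aromatic c, 3 neighbours → 0 H
  atom 9: C, bond orders sum to 4 (valence 4) → 0 H
  atom 10: F (halogen, monovalent) → 0 H
  atom 11: F (halogen, monovalent) → 0 H
  atom 12: F (halogen, monovalent) → 0 H
Totals → C:6, H:3, Cl:1, F:3, N:1, O:1.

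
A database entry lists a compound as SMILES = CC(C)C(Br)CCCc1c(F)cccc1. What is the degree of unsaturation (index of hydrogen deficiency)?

Molecular formula: C13H18BrF.
DoU = (2C + 2 + N − H − X) / 2, where X is the halogen count and O/S are ignored.
    = (2·13 + 2 + 0 − 18 − 2) / 2 = 8 / 2 = 4.

4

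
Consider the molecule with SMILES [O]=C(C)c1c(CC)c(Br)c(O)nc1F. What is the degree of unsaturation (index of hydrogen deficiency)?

5

Molecular formula: C9H9BrFNO2.
DoU = (2C + 2 + N − H − X) / 2, where X is the halogen count and O/S are ignored.
    = (2·9 + 2 + 1 − 9 − 2) / 2 = 10 / 2 = 5.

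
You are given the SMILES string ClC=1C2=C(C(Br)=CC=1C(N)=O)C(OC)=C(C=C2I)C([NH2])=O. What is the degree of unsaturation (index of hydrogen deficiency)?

9

Degree of unsaturation = (number of rings) + (number of π bonds).
Ring closures in the SMILES: 2.
π bonds: 7 double bonds (each 1 DoU) → 7 DoU from unsaturation.
Total DoU = 2 + 7 = 9.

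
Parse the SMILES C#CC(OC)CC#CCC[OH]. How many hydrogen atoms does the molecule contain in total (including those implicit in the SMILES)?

12

Walk through each heavy atom and fill implicit hydrogens from standard valence (C 4, N 3, O 2, S 2, halogen 1):
  atom 1: C, bond orders sum to 3 (valence 4) → 1 H
  atom 2: C, bond orders sum to 4 (valence 4) → 0 H
  atom 3: C, bond orders sum to 3 (valence 4) → 1 H
  atom 4: O, bond orders sum to 2 (valence 2) → 0 H
  atom 5: C, bond orders sum to 1 (valence 4) → 3 H
  atom 6: C, bond orders sum to 2 (valence 4) → 2 H
  atom 7: C, bond orders sum to 4 (valence 4) → 0 H
  atom 8: C, bond orders sum to 4 (valence 4) → 0 H
  atom 9: C, bond orders sum to 2 (valence 4) → 2 H
  atom 10: C, bond orders sum to 2 (valence 4) → 2 H
  atom 11: O with explicit H count 1
Total hydrogens: 12.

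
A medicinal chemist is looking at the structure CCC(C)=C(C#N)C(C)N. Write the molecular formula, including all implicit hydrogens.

C8H14N2

Walk through each heavy atom and fill implicit hydrogens from standard valence (C 4, N 3, O 2, S 2, halogen 1):
  atom 1: C, bond orders sum to 1 (valence 4) → 3 H
  atom 2: C, bond orders sum to 2 (valence 4) → 2 H
  atom 3: C, bond orders sum to 4 (valence 4) → 0 H
  atom 4: C, bond orders sum to 1 (valence 4) → 3 H
  atom 5: C, bond orders sum to 4 (valence 4) → 0 H
  atom 6: C, bond orders sum to 4 (valence 4) → 0 H
  atom 7: N, bond orders sum to 3 (valence 3) → 0 H
  atom 8: C, bond orders sum to 3 (valence 4) → 1 H
  atom 9: C, bond orders sum to 1 (valence 4) → 3 H
  atom 10: N, bond orders sum to 1 (valence 3) → 2 H
Totals → C:8, H:14, N:2.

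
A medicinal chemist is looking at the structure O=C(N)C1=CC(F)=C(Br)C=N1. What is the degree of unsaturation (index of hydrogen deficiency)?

Degree of unsaturation = (number of rings) + (number of π bonds).
Ring closures in the SMILES: 1.
π bonds: 4 double bonds (each 1 DoU) → 4 DoU from unsaturation.
Total DoU = 1 + 4 = 5.

5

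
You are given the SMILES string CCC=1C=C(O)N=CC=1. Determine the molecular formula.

Walk through each heavy atom and fill implicit hydrogens from standard valence (C 4, N 3, O 2, S 2, halogen 1):
  atom 1: C, bond orders sum to 1 (valence 4) → 3 H
  atom 2: C, bond orders sum to 2 (valence 4) → 2 H
  atom 3: C, bond orders sum to 4 (valence 4) → 0 H
  atom 4: C, bond orders sum to 3 (valence 4) → 1 H
  atom 5: C, bond orders sum to 4 (valence 4) → 0 H
  atom 6: O, bond orders sum to 1 (valence 2) → 1 H
  atom 7: N, bond orders sum to 3 (valence 3) → 0 H
  atom 8: C, bond orders sum to 3 (valence 4) → 1 H
  atom 9: C, bond orders sum to 3 (valence 4) → 1 H
Totals → C:7, H:9, N:1, O:1.

C7H9NO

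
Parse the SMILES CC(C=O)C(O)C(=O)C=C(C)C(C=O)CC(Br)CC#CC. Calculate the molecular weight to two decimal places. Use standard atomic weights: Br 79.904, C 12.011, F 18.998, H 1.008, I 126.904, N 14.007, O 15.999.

357.24 g/mol

First, the molecular formula is C16H21BrO4 (counting implicit H from valence).
  Br: 1 × 79.904 = 79.904
  C: 16 × 12.011 = 192.176
  H: 21 × 1.008 = 21.168
  O: 4 × 15.999 = 63.996
Sum: 1×79.904 + 16×12.011 + 21×1.008 + 4×15.999 = 357.244 → 357.24 g/mol.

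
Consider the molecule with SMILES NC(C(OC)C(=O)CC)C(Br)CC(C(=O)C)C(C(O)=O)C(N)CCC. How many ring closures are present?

0

In SMILES, each pair of matching ring-closure digits denotes one ring-closing bond; the number of such bonds equals the number of independent rings.
Ring-closure bonds here: 0.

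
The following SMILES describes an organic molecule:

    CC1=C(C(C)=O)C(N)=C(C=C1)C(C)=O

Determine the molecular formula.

Walk through each heavy atom and fill implicit hydrogens from standard valence (C 4, N 3, O 2, S 2, halogen 1):
  atom 1: C, bond orders sum to 1 (valence 4) → 3 H
  atom 2: C, bond orders sum to 4 (valence 4) → 0 H
  atom 3: C, bond orders sum to 4 (valence 4) → 0 H
  atom 4: C, bond orders sum to 4 (valence 4) → 0 H
  atom 5: C, bond orders sum to 1 (valence 4) → 3 H
  atom 6: O, bond orders sum to 2 (valence 2) → 0 H
  atom 7: C, bond orders sum to 4 (valence 4) → 0 H
  atom 8: N, bond orders sum to 1 (valence 3) → 2 H
  atom 9: C, bond orders sum to 4 (valence 4) → 0 H
  atom 10: C, bond orders sum to 3 (valence 4) → 1 H
  atom 11: C, bond orders sum to 3 (valence 4) → 1 H
  atom 12: C, bond orders sum to 4 (valence 4) → 0 H
  atom 13: C, bond orders sum to 1 (valence 4) → 3 H
  atom 14: O, bond orders sum to 2 (valence 2) → 0 H
Totals → C:11, H:13, N:1, O:2.

C11H13NO2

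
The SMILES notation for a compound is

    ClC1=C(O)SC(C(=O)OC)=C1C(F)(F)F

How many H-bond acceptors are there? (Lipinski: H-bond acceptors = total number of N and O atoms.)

N atoms: 0; O atoms: 3.
Lipinski HBA = 0 + 3 = 3.

3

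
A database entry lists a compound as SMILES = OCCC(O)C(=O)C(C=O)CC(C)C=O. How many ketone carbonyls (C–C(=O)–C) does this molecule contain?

The ketone motif appears at heavy-atom position 6 in the SMILES.
Other groups present: 2 aldehyde, 2 hydroxyl.
Ketone count: 1.

1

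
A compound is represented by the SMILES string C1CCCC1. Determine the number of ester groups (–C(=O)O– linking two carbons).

Scan the SMILES for the ester motif — none present.

0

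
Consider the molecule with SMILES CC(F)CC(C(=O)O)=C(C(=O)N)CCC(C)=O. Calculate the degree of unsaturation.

4

Degree of unsaturation = (number of rings) + (number of π bonds).
Ring closures in the SMILES: 0.
π bonds: 4 double bonds (each 1 DoU) → 4 DoU from unsaturation.
Total DoU = 0 + 4 = 4.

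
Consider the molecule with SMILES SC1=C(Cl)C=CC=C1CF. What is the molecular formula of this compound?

C7H6ClFS

Walk through each heavy atom and fill implicit hydrogens from standard valence (C 4, N 3, O 2, S 2, halogen 1):
  atom 1: S, bond orders sum to 1 (valence 2) → 1 H
  atom 2: C, bond orders sum to 4 (valence 4) → 0 H
  atom 3: C, bond orders sum to 4 (valence 4) → 0 H
  atom 4: Cl (halogen, monovalent) → 0 H
  atom 5: C, bond orders sum to 3 (valence 4) → 1 H
  atom 6: C, bond orders sum to 3 (valence 4) → 1 H
  atom 7: C, bond orders sum to 3 (valence 4) → 1 H
  atom 8: C, bond orders sum to 4 (valence 4) → 0 H
  atom 9: C, bond orders sum to 2 (valence 4) → 2 H
  atom 10: F (halogen, monovalent) → 0 H
Totals → C:7, H:6, Cl:1, F:1, S:1.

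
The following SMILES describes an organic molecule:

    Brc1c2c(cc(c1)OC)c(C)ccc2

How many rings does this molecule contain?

In SMILES, each pair of matching ring-closure digits denotes one ring-closing bond; the number of such bonds equals the number of independent rings.
Ring-closure bonds here: 2.

2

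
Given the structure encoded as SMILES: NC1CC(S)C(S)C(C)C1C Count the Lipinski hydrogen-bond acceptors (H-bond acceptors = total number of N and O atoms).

1

N atoms: 1; O atoms: 0.
Lipinski HBA = 1 + 0 = 1.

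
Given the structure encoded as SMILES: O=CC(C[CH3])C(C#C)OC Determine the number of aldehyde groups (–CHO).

The aldehyde motif appears at heavy-atom position 2 in the SMILES.
Other groups present: 1 alkyne, 1 ether.
Aldehyde count: 1.

1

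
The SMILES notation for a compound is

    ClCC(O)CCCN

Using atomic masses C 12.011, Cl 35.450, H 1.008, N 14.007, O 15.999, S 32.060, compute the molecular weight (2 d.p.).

First, the molecular formula is C5H12ClNO (counting implicit H from valence).
  C: 5 × 12.011 = 60.055
  Cl: 1 × 35.450 = 35.450
  H: 12 × 1.008 = 12.096
  N: 1 × 14.007 = 14.007
  O: 1 × 15.999 = 15.999
Sum: 5×12.011 + 1×35.450 + 12×1.008 + 1×14.007 + 1×15.999 = 137.607 → 137.61 g/mol.

137.61 g/mol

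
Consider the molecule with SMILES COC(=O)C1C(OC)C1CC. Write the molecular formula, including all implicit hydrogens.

C8H14O3

Walk through each heavy atom and fill implicit hydrogens from standard valence (C 4, N 3, O 2, S 2, halogen 1):
  atom 1: C, bond orders sum to 1 (valence 4) → 3 H
  atom 2: O, bond orders sum to 2 (valence 2) → 0 H
  atom 3: C, bond orders sum to 4 (valence 4) → 0 H
  atom 4: O, bond orders sum to 2 (valence 2) → 0 H
  atom 5: C, bond orders sum to 3 (valence 4) → 1 H
  atom 6: C, bond orders sum to 3 (valence 4) → 1 H
  atom 7: O, bond orders sum to 2 (valence 2) → 0 H
  atom 8: C, bond orders sum to 1 (valence 4) → 3 H
  atom 9: C, bond orders sum to 3 (valence 4) → 1 H
  atom 10: C, bond orders sum to 2 (valence 4) → 2 H
  atom 11: C, bond orders sum to 1 (valence 4) → 3 H
Totals → C:8, H:14, O:3.
In Hill order: C8H14O3.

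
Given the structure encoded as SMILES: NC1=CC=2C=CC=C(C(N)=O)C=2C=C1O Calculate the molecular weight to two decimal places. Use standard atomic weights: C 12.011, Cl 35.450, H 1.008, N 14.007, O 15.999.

First, the molecular formula is C11H10N2O2 (counting implicit H from valence).
  C: 11 × 12.011 = 132.121
  H: 10 × 1.008 = 10.080
  N: 2 × 14.007 = 28.014
  O: 2 × 15.999 = 31.998
Sum: 11×12.011 + 10×1.008 + 2×14.007 + 2×15.999 = 202.213 → 202.21 g/mol.

202.21 g/mol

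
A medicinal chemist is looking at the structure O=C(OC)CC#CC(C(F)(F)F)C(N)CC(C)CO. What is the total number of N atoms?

Scan the SMILES for N atoms (remember two-letter symbols like Cl and Br are single atoms).
Nitrogen count: 1.

1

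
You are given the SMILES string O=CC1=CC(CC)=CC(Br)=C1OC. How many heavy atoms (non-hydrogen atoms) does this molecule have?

13

Every atom symbol written in the SMILES (organic subset) is one heavy atom; implicit H are not written.
Heavy atoms by element → Br:1, C:10, O:2.
Total: 13.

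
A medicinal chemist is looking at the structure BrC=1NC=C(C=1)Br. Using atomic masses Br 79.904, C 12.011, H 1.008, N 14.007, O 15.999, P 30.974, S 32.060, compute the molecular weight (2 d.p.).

First, the molecular formula is C4H3Br2N (counting implicit H from valence).
  Br: 2 × 79.904 = 159.808
  C: 4 × 12.011 = 48.044
  H: 3 × 1.008 = 3.024
  N: 1 × 14.007 = 14.007
Sum: 2×79.904 + 4×12.011 + 3×1.008 + 1×14.007 = 224.883 → 224.88 g/mol.

224.88 g/mol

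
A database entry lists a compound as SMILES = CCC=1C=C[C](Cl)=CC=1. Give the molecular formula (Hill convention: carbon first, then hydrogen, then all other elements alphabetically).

C8H9Cl

Walk through each heavy atom and fill implicit hydrogens from standard valence (C 4, N 3, O 2, S 2, halogen 1):
  atom 1: C, bond orders sum to 1 (valence 4) → 3 H
  atom 2: C, bond orders sum to 2 (valence 4) → 2 H
  atom 3: C, bond orders sum to 4 (valence 4) → 0 H
  atom 4: C, bond orders sum to 3 (valence 4) → 1 H
  atom 5: C, bond orders sum to 3 (valence 4) → 1 H
  atom 6: C with explicit H count 0
  atom 7: Cl (halogen, monovalent) → 0 H
  atom 8: C, bond orders sum to 3 (valence 4) → 1 H
  atom 9: C, bond orders sum to 3 (valence 4) → 1 H
Totals → C:8, H:9, Cl:1.
In Hill order: C8H9Cl.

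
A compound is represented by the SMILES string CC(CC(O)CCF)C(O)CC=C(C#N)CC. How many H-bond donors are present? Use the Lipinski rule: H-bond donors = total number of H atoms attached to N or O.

2

Donors: find every N or O and count the H atoms it carries.
  atom 5 (O): bond orders sum to 1 → 1 H
  atom 10 (O): bond orders sum to 1 → 1 H
  atom 15 (N): bond orders sum to 3 → 0 H
Lipinski HBD = 2.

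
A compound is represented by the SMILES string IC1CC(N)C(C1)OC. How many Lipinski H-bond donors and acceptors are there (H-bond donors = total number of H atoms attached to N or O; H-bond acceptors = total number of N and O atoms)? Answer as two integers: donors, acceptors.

Donors: find every N or O and count the H atoms it carries.
  atom 5 (N): bond orders sum to 1 → 2 H
  atom 8 (O): bond orders sum to 2 → 0 H
Lipinski HBD = 2.
Acceptors: N atoms = 1, O atoms = 1 → HBA = 2.

2, 2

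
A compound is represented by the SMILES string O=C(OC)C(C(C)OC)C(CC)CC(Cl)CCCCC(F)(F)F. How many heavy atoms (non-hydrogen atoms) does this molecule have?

Every atom symbol written in the SMILES (organic subset) is one heavy atom; implicit H are not written.
Heavy atoms by element → C:16, Cl:1, F:3, O:3.
Total: 23.

23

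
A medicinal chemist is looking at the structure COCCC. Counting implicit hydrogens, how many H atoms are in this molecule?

10

Walk through each heavy atom and fill implicit hydrogens from standard valence (C 4, N 3, O 2, S 2, halogen 1):
  atom 1: C, bond orders sum to 1 (valence 4) → 3 H
  atom 2: O, bond orders sum to 2 (valence 2) → 0 H
  atom 3: C, bond orders sum to 2 (valence 4) → 2 H
  atom 4: C, bond orders sum to 2 (valence 4) → 2 H
  atom 5: C, bond orders sum to 1 (valence 4) → 3 H
Total hydrogens: 10.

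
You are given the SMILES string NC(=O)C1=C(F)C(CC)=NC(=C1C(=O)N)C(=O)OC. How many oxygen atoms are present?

4

Scan the SMILES for O atoms (remember two-letter symbols like Cl and Br are single atoms).
Oxygen count: 4.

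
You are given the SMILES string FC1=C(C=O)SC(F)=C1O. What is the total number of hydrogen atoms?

Walk through each heavy atom and fill implicit hydrogens from standard valence (C 4, N 3, O 2, S 2, halogen 1):
  atom 1: F (halogen, monovalent) → 0 H
  atom 2: C, bond orders sum to 4 (valence 4) → 0 H
  atom 3: C, bond orders sum to 4 (valence 4) → 0 H
  atom 4: C, bond orders sum to 3 (valence 4) → 1 H
  atom 5: O, bond orders sum to 2 (valence 2) → 0 H
  atom 6: S, bond orders sum to 2 (valence 2) → 0 H
  atom 7: C, bond orders sum to 4 (valence 4) → 0 H
  atom 8: F (halogen, monovalent) → 0 H
  atom 9: C, bond orders sum to 4 (valence 4) → 0 H
  atom 10: O, bond orders sum to 1 (valence 2) → 1 H
Total hydrogens: 2.

2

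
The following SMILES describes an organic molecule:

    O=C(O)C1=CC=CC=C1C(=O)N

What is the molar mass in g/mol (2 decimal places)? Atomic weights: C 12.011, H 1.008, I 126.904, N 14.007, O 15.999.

165.15 g/mol

First, the molecular formula is C8H7NO3 (counting implicit H from valence).
  C: 8 × 12.011 = 96.088
  H: 7 × 1.008 = 7.056
  N: 1 × 14.007 = 14.007
  O: 3 × 15.999 = 47.997
Sum: 8×12.011 + 7×1.008 + 1×14.007 + 3×15.999 = 165.148 → 165.15 g/mol.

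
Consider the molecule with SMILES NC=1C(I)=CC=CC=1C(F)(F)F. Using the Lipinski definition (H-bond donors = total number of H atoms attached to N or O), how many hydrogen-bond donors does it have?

Donors: find every N or O and count the H atoms it carries.
  atom 1 (N): bond orders sum to 1 → 2 H
Lipinski HBD = 2.

2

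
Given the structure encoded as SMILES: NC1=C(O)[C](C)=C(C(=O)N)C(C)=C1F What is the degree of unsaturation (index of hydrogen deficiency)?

Molecular formula: C9H11FN2O2.
DoU = (2C + 2 + N − H − X) / 2, where X is the halogen count and O/S are ignored.
    = (2·9 + 2 + 2 − 11 − 1) / 2 = 10 / 2 = 5.

5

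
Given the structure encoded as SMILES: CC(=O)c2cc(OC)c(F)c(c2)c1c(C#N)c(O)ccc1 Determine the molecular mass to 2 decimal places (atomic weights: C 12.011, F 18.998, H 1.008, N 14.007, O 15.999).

285.27 g/mol

First, the molecular formula is C16H12FNO3 (counting implicit H from valence).
  C: 16 × 12.011 = 192.176
  F: 1 × 18.998 = 18.998
  H: 12 × 1.008 = 12.096
  N: 1 × 14.007 = 14.007
  O: 3 × 15.999 = 47.997
Sum: 16×12.011 + 1×18.998 + 12×1.008 + 1×14.007 + 3×15.999 = 285.274 → 285.27 g/mol.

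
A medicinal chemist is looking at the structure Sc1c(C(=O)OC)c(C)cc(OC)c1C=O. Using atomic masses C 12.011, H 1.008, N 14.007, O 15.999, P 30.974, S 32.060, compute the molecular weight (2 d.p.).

240.27 g/mol

First, the molecular formula is C11H12O4S (counting implicit H from valence).
  C: 11 × 12.011 = 132.121
  H: 12 × 1.008 = 12.096
  O: 4 × 15.999 = 63.996
  S: 1 × 32.060 = 32.060
Sum: 11×12.011 + 12×1.008 + 4×15.999 + 1×32.060 = 240.273 → 240.27 g/mol.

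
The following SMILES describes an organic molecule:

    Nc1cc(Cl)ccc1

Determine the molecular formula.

C6H6ClN

Walk through each heavy atom and fill implicit hydrogens from standard valence (C 4, N 3, O 2, S 2, halogen 1); for lowercase aromatic atoms, an aromatic c carries 1 H when it has two neighbours and 0 H with three, and aromatic n carries 0 H:
  atom 1: N, bond orders sum to 1 (valence 3) → 2 H
  atom 2: aromatic c, 3 neighbours → 0 H
  atom 3: aromatic c, 2 neighbours → 1 H
  atom 4: aromatic c, 3 neighbours → 0 H
  atom 5: Cl (halogen, monovalent) → 0 H
  atom 6: aromatic c, 2 neighbours → 1 H
  atom 7: aromatic c, 2 neighbours → 1 H
  atom 8: aromatic c, 2 neighbours → 1 H
Totals → C:6, H:6, Cl:1, N:1.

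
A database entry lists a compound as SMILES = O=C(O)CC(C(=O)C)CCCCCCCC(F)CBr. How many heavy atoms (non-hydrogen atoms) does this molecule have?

Every atom symbol written in the SMILES (organic subset) is one heavy atom; implicit H are not written.
Heavy atoms by element → Br:1, C:14, F:1, O:3.
Total: 19.

19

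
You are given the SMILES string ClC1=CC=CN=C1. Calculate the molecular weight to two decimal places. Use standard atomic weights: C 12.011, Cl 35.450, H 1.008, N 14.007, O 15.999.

First, the molecular formula is C5H4ClN (counting implicit H from valence).
  C: 5 × 12.011 = 60.055
  Cl: 1 × 35.450 = 35.450
  H: 4 × 1.008 = 4.032
  N: 1 × 14.007 = 14.007
Sum: 5×12.011 + 1×35.450 + 4×1.008 + 1×14.007 = 113.544 → 113.54 g/mol.

113.54 g/mol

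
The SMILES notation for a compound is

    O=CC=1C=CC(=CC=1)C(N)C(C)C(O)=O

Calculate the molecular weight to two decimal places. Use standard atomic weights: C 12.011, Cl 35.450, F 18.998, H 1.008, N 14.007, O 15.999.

First, the molecular formula is C11H13NO3 (counting implicit H from valence).
  C: 11 × 12.011 = 132.121
  H: 13 × 1.008 = 13.104
  N: 1 × 14.007 = 14.007
  O: 3 × 15.999 = 47.997
Sum: 11×12.011 + 13×1.008 + 1×14.007 + 3×15.999 = 207.229 → 207.23 g/mol.

207.23 g/mol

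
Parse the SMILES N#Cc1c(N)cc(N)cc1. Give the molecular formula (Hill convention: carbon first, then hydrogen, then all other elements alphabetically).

C7H7N3

Walk through each heavy atom and fill implicit hydrogens from standard valence (C 4, N 3, O 2, S 2, halogen 1); for lowercase aromatic atoms, an aromatic c carries 1 H when it has two neighbours and 0 H with three, and aromatic n carries 0 H:
  atom 1: N, bond orders sum to 3 (valence 3) → 0 H
  atom 2: C, bond orders sum to 4 (valence 4) → 0 H
  atom 3: aromatic c, 3 neighbours → 0 H
  atom 4: aromatic c, 3 neighbours → 0 H
  atom 5: N, bond orders sum to 1 (valence 3) → 2 H
  atom 6: aromatic c, 2 neighbours → 1 H
  atom 7: aromatic c, 3 neighbours → 0 H
  atom 8: N, bond orders sum to 1 (valence 3) → 2 H
  atom 9: aromatic c, 2 neighbours → 1 H
  atom 10: aromatic c, 2 neighbours → 1 H
Totals → C:7, H:7, N:3.
In Hill order: C7H7N3.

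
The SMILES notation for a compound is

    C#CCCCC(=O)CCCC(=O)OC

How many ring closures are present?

In SMILES, each pair of matching ring-closure digits denotes one ring-closing bond; the number of such bonds equals the number of independent rings.
Ring-closure bonds here: 0.

0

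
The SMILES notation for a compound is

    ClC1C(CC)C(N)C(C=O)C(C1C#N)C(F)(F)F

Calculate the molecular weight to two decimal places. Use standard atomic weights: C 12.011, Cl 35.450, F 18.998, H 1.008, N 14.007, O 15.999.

282.69 g/mol

First, the molecular formula is C11H14ClF3N2O (counting implicit H from valence).
  C: 11 × 12.011 = 132.121
  Cl: 1 × 35.450 = 35.450
  F: 3 × 18.998 = 56.994
  H: 14 × 1.008 = 14.112
  N: 2 × 14.007 = 28.014
  O: 1 × 15.999 = 15.999
Sum: 11×12.011 + 1×35.450 + 3×18.998 + 14×1.008 + 2×14.007 + 1×15.999 = 282.690 → 282.69 g/mol.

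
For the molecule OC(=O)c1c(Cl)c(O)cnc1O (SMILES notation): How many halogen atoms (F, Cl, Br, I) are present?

Halogen atoms appear at heavy-atom position 6 (1×Cl).
Other groups present: 1 carboxylic acid, 2 hydroxyl.
Halogen count: 1.

1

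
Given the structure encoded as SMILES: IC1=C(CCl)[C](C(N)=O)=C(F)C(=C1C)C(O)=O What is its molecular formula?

Walk through each heavy atom and fill implicit hydrogens from standard valence (C 4, N 3, O 2, S 2, halogen 1):
  atom 1: I (halogen, monovalent) → 0 H
  atom 2: C, bond orders sum to 4 (valence 4) → 0 H
  atom 3: C, bond orders sum to 4 (valence 4) → 0 H
  atom 4: C, bond orders sum to 2 (valence 4) → 2 H
  atom 5: Cl (halogen, monovalent) → 0 H
  atom 6: C with explicit H count 0
  atom 7: C, bond orders sum to 4 (valence 4) → 0 H
  atom 8: N, bond orders sum to 1 (valence 3) → 2 H
  atom 9: O, bond orders sum to 2 (valence 2) → 0 H
  atom 10: C, bond orders sum to 4 (valence 4) → 0 H
  atom 11: F (halogen, monovalent) → 0 H
  atom 12: C, bond orders sum to 4 (valence 4) → 0 H
  atom 13: C, bond orders sum to 4 (valence 4) → 0 H
  atom 14: C, bond orders sum to 1 (valence 4) → 3 H
  atom 15: C, bond orders sum to 4 (valence 4) → 0 H
  atom 16: O, bond orders sum to 1 (valence 2) → 1 H
  atom 17: O, bond orders sum to 2 (valence 2) → 0 H
Totals → C:10, H:8, Cl:1, F:1, I:1, N:1, O:3.
In Hill order: C10H8ClFINO3.

C10H8ClFINO3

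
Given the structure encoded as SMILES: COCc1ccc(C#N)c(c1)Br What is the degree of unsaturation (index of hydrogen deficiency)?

Molecular formula: C9H8BrNO.
DoU = (2C + 2 + N − H − X) / 2, where X is the halogen count and O/S are ignored.
    = (2·9 + 2 + 1 − 8 − 1) / 2 = 12 / 2 = 6.

6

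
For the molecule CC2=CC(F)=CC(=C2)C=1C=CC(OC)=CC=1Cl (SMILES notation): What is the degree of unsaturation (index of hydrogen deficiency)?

Molecular formula: C14H12ClFO.
DoU = (2C + 2 + N − H − X) / 2, where X is the halogen count and O/S are ignored.
    = (2·14 + 2 + 0 − 12 − 2) / 2 = 16 / 2 = 8.

8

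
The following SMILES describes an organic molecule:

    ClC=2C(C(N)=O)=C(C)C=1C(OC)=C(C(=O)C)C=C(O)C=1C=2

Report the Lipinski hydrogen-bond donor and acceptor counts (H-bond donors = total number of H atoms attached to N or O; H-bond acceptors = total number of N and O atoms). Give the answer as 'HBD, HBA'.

3, 5

Donors: find every N or O and count the H atoms it carries.
  atom 5 (N): bond orders sum to 1 → 2 H
  atom 6 (O): bond orders sum to 2 → 0 H
  atom 11 (O): bond orders sum to 2 → 0 H
  atom 15 (O): bond orders sum to 2 → 0 H
  atom 19 (O): bond orders sum to 1 → 1 H
Lipinski HBD = 3.
Acceptors: N atoms = 1, O atoms = 4 → HBA = 5.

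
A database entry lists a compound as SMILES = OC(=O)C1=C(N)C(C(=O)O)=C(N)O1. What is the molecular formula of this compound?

C6H6N2O5

Walk through each heavy atom and fill implicit hydrogens from standard valence (C 4, N 3, O 2, S 2, halogen 1):
  atom 1: O, bond orders sum to 1 (valence 2) → 1 H
  atom 2: C, bond orders sum to 4 (valence 4) → 0 H
  atom 3: O, bond orders sum to 2 (valence 2) → 0 H
  atom 4: C, bond orders sum to 4 (valence 4) → 0 H
  atom 5: C, bond orders sum to 4 (valence 4) → 0 H
  atom 6: N, bond orders sum to 1 (valence 3) → 2 H
  atom 7: C, bond orders sum to 4 (valence 4) → 0 H
  atom 8: C, bond orders sum to 4 (valence 4) → 0 H
  atom 9: O, bond orders sum to 2 (valence 2) → 0 H
  atom 10: O, bond orders sum to 1 (valence 2) → 1 H
  atom 11: C, bond orders sum to 4 (valence 4) → 0 H
  atom 12: N, bond orders sum to 1 (valence 3) → 2 H
  atom 13: O, bond orders sum to 2 (valence 2) → 0 H
Totals → C:6, H:6, N:2, O:5.
In Hill order: C6H6N2O5.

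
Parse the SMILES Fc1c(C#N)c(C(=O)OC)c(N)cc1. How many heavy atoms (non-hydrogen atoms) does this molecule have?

Every atom symbol written in the SMILES (organic subset) is one heavy atom; implicit H are not written.
Heavy atoms by element → C:9, F:1, N:2, O:2.
Total: 14.

14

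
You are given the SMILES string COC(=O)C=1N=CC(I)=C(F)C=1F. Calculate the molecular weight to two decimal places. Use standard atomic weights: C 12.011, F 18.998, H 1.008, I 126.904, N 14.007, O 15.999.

First, the molecular formula is C7H4F2INO2 (counting implicit H from valence).
  C: 7 × 12.011 = 84.077
  F: 2 × 18.998 = 37.996
  H: 4 × 1.008 = 4.032
  I: 1 × 126.904 = 126.904
  N: 1 × 14.007 = 14.007
  O: 2 × 15.999 = 31.998
Sum: 7×12.011 + 2×18.998 + 4×1.008 + 1×126.904 + 1×14.007 + 2×15.999 = 299.014 → 299.01 g/mol.

299.01 g/mol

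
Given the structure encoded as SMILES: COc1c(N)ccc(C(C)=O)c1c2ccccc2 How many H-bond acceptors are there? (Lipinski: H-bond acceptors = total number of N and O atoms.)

N atoms: 1; O atoms: 2.
Lipinski HBA = 1 + 2 = 3.

3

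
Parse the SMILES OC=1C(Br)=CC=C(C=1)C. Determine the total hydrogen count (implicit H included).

7

Walk through each heavy atom and fill implicit hydrogens from standard valence (C 4, N 3, O 2, S 2, halogen 1):
  atom 1: O, bond orders sum to 1 (valence 2) → 1 H
  atom 2: C, bond orders sum to 4 (valence 4) → 0 H
  atom 3: C, bond orders sum to 4 (valence 4) → 0 H
  atom 4: Br (halogen, monovalent) → 0 H
  atom 5: C, bond orders sum to 3 (valence 4) → 1 H
  atom 6: C, bond orders sum to 3 (valence 4) → 1 H
  atom 7: C, bond orders sum to 4 (valence 4) → 0 H
  atom 8: C, bond orders sum to 3 (valence 4) → 1 H
  atom 9: C, bond orders sum to 1 (valence 4) → 3 H
Total hydrogens: 7.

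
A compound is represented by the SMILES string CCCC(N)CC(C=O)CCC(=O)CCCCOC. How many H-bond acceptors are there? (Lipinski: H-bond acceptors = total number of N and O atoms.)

N atoms: 1; O atoms: 3.
Lipinski HBA = 1 + 3 = 4.

4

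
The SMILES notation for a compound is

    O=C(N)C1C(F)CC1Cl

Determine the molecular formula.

Walk through each heavy atom and fill implicit hydrogens from standard valence (C 4, N 3, O 2, S 2, halogen 1):
  atom 1: O, bond orders sum to 2 (valence 2) → 0 H
  atom 2: C, bond orders sum to 4 (valence 4) → 0 H
  atom 3: N, bond orders sum to 1 (valence 3) → 2 H
  atom 4: C, bond orders sum to 3 (valence 4) → 1 H
  atom 5: C, bond orders sum to 3 (valence 4) → 1 H
  atom 6: F (halogen, monovalent) → 0 H
  atom 7: C, bond orders sum to 2 (valence 4) → 2 H
  atom 8: C, bond orders sum to 3 (valence 4) → 1 H
  atom 9: Cl (halogen, monovalent) → 0 H
Totals → C:5, H:7, Cl:1, F:1, N:1, O:1.

C5H7ClFNO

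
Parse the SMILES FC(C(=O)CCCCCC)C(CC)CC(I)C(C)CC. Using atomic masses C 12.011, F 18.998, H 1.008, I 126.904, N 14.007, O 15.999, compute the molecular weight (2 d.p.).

398.34 g/mol

First, the molecular formula is C17H32FIO (counting implicit H from valence).
  C: 17 × 12.011 = 204.187
  F: 1 × 18.998 = 18.998
  H: 32 × 1.008 = 32.256
  I: 1 × 126.904 = 126.904
  O: 1 × 15.999 = 15.999
Sum: 17×12.011 + 1×18.998 + 32×1.008 + 1×126.904 + 1×15.999 = 398.344 → 398.34 g/mol.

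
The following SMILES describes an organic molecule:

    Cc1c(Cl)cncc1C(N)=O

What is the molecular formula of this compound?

Walk through each heavy atom and fill implicit hydrogens from standard valence (C 4, N 3, O 2, S 2, halogen 1); for lowercase aromatic atoms, an aromatic c carries 1 H when it has two neighbours and 0 H with three, and aromatic n carries 0 H:
  atom 1: C, bond orders sum to 1 (valence 4) → 3 H
  atom 2: aromatic c, 3 neighbours → 0 H
  atom 3: aromatic c, 3 neighbours → 0 H
  atom 4: Cl (halogen, monovalent) → 0 H
  atom 5: aromatic c, 2 neighbours → 1 H
  atom 6: aromatic n, 2 neighbours → 0 H
  atom 7: aromatic c, 2 neighbours → 1 H
  atom 8: aromatic c, 3 neighbours → 0 H
  atom 9: C, bond orders sum to 4 (valence 4) → 0 H
  atom 10: N, bond orders sum to 1 (valence 3) → 2 H
  atom 11: O, bond orders sum to 2 (valence 2) → 0 H
Totals → C:7, H:7, Cl:1, N:2, O:1.

C7H7ClN2O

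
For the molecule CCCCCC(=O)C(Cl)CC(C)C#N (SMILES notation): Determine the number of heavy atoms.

Every atom symbol written in the SMILES (organic subset) is one heavy atom; implicit H are not written.
Heavy atoms by element → C:11, Cl:1, N:1, O:1.
Total: 14.

14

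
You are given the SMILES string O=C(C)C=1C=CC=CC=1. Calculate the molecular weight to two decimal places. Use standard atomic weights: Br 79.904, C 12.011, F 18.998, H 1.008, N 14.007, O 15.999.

First, the molecular formula is C8H8O (counting implicit H from valence).
  C: 8 × 12.011 = 96.088
  H: 8 × 1.008 = 8.064
  O: 1 × 15.999 = 15.999
Sum: 8×12.011 + 8×1.008 + 1×15.999 = 120.151 → 120.15 g/mol.

120.15 g/mol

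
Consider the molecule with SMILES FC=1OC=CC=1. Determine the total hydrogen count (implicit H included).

Walk through each heavy atom and fill implicit hydrogens from standard valence (C 4, N 3, O 2, S 2, halogen 1):
  atom 1: F (halogen, monovalent) → 0 H
  atom 2: C, bond orders sum to 4 (valence 4) → 0 H
  atom 3: O, bond orders sum to 2 (valence 2) → 0 H
  atom 4: C, bond orders sum to 3 (valence 4) → 1 H
  atom 5: C, bond orders sum to 3 (valence 4) → 1 H
  atom 6: C, bond orders sum to 3 (valence 4) → 1 H
Total hydrogens: 3.

3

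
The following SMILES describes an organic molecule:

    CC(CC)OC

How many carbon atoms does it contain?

Count every carbon token in the SMILES (each C, including those in ring-closure positions and inside branches).
Carbon count: 5.

5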